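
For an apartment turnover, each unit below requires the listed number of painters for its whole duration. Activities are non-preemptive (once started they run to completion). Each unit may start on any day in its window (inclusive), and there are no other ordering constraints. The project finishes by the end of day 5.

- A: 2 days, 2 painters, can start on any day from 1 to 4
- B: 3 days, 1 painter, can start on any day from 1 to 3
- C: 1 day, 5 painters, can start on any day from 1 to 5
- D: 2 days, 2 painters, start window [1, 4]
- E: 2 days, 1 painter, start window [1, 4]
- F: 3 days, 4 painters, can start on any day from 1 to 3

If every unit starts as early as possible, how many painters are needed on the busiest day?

Early-start schedule: A@1, B@1, C@1, D@1, E@1, F@1.
Load per day: day 1: 15, day 2: 10, day 3: 5, day 4: 0, day 5: 0.
Peak is 15.

15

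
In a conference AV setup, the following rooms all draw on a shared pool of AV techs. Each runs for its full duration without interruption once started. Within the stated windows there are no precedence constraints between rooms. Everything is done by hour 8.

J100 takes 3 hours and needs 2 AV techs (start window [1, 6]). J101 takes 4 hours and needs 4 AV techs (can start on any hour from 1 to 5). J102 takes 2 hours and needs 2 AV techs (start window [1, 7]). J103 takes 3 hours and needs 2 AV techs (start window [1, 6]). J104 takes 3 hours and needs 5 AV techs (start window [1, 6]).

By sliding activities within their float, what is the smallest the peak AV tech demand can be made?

7

Early-start (J100@1, J101@1, J102@1, J103@1, J104@1) gives peak 15: h1:15  h2:15  h3:13  h4:4  h5:0  h6:0  h7:0  h8:0.
Shift J102→4, J103→5, J104→6.
Schedule J100@1, J101@1, J102@4, J103@5, J104@6: h1:6  h2:6  h3:6  h4:6  h5:4  h6:7  h7:7  h8:5 — peak 7.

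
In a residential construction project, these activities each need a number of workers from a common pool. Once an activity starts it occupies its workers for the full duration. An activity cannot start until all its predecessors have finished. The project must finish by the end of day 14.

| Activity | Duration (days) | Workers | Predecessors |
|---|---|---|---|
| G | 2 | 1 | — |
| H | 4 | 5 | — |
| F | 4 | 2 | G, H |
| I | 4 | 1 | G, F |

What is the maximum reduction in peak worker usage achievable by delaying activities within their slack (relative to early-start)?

1

Early-start peak: d1:6  d2:6  d3:5  d4:5  d5:2  d6:2  d7:2  d8:2  d9:1  d10:1  d11:1  d12:1  d13:0  d14:0 ⇒ 6.
Leveled (G@1, H@3, F@7, I@11): d1:1  d2:1  d3:5  d4:5  d5:5  d6:5  d7:2  d8:2  d9:2  d10:2  d11:1  d12:1  d13:1  d14:1 ⇒ 5.
Reduction 6 − 5 = 1.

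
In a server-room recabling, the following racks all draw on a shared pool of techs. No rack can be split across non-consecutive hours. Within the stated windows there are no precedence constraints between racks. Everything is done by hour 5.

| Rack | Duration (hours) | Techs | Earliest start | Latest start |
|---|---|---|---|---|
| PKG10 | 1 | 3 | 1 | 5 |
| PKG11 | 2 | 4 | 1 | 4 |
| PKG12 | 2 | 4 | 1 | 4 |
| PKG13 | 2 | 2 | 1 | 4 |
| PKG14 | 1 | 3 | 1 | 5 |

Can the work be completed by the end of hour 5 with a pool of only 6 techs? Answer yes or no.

yes

Schedule PKG10@1, PKG11@2, PKG12@4, PKG13@2, PKG14@1: h1:6  h2:6  h3:6  h4:4  h5:4 — peak 6 ≤ 6.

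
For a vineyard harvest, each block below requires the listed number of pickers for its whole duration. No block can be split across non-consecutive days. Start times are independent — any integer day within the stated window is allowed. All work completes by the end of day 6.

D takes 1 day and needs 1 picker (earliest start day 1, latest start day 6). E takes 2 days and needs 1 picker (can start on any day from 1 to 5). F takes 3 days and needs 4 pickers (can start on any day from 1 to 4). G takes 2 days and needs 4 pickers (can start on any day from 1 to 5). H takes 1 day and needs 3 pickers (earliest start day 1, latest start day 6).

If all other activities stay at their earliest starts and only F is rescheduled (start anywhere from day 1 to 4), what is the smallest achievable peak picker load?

9

F@1: d1:13  d2:9  d3:4  d4:0  d5:0  d6:0 → peak 13
F@2: d1:9  d2:9  d3:4  d4:4  d5:0  d6:0 → peak 9
F@3: d1:9  d2:5  d3:4  d4:4  d5:4  d6:0 → peak 9
F@4: d1:9  d2:5  d3:0  d4:4  d5:4  d6:4 → peak 9
Best is F@2, peak 9.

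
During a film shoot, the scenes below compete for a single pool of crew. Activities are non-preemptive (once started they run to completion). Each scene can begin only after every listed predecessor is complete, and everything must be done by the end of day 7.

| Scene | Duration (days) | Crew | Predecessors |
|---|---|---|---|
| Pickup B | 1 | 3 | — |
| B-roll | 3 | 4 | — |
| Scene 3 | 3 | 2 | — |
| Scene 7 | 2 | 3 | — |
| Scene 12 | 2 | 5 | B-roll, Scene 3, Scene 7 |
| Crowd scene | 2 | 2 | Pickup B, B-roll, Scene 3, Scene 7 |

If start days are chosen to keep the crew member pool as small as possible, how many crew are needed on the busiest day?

Early-start (Pickup B@1, B-roll@1, Scene 3@1, Scene 7@1, Scene 12@4, Crowd scene@4) gives peak 12: d1:12  d2:9  d3:6  d4:7  d5:7  d6:0  d7:0.
Shift Scene 3→2, Scene 7→4, Scene 12→6, Crowd scene→6.
Schedule Pickup B@1, B-roll@1, Scene 3@2, Scene 7@4, Scene 12@6, Crowd scene@6: d1:7  d2:6  d3:6  d4:5  d5:3  d6:7  d7:7 — peak 7.

7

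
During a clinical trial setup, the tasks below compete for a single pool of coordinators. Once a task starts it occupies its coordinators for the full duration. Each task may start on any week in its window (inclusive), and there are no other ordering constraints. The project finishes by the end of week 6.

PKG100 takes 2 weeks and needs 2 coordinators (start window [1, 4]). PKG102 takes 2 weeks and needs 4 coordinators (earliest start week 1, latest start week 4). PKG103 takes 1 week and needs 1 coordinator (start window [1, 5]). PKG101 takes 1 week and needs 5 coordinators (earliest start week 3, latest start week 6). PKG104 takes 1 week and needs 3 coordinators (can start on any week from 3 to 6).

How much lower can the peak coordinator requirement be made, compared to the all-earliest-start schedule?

Early-start peak: w1:7  w2:6  w3:8  w4:0  w5:0  w6:0 ⇒ 8.
Leveled (PKG100@1, PKG102@3, PKG103@1, PKG101@5, PKG104@6): w1:3  w2:2  w3:4  w4:4  w5:5  w6:3 ⇒ 5.
Reduction 8 − 5 = 3.

3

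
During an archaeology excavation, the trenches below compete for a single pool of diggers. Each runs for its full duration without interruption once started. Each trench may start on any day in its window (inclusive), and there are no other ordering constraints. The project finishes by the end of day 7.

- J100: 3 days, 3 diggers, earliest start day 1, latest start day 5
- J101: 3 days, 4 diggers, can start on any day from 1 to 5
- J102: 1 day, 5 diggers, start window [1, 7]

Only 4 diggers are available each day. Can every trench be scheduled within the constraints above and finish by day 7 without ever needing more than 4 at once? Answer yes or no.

no

The minimum achievable peak is 5; 4 < 5, so no feasible schedule stays within the cap.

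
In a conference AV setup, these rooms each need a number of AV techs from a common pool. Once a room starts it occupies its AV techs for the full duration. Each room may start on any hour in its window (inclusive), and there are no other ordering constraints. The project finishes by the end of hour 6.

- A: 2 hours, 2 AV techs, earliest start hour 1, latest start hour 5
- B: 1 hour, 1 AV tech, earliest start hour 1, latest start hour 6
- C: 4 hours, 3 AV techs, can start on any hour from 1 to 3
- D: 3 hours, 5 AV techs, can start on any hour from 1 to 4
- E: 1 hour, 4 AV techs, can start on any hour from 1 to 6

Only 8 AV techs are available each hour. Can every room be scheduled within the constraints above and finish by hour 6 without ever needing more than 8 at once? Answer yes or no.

yes

Schedule A@1, B@1, C@1, D@3, E@6: h1:6  h2:5  h3:8  h4:8  h5:5  h6:4 — peak 8 ≤ 8.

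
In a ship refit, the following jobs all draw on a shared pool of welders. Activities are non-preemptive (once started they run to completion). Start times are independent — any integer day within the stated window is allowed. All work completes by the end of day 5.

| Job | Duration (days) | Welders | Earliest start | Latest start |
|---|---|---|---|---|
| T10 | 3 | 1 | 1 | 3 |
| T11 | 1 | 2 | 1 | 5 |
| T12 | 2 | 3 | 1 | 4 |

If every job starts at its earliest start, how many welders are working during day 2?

At early start, day 2 has: T10, T12.
Demand: 1 + 3 = 4.

4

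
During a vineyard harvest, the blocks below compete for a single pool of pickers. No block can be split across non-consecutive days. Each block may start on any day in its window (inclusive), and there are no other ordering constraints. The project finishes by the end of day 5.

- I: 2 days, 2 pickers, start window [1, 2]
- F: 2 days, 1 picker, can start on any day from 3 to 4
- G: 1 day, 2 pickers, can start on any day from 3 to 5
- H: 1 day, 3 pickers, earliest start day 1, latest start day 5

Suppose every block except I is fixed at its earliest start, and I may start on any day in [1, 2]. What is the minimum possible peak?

5

I@1: d1:5  d2:2  d3:3  d4:1  d5:0 → peak 5
I@2: d1:3  d2:2  d3:5  d4:1  d5:0 → peak 5
Best is I@1, peak 5.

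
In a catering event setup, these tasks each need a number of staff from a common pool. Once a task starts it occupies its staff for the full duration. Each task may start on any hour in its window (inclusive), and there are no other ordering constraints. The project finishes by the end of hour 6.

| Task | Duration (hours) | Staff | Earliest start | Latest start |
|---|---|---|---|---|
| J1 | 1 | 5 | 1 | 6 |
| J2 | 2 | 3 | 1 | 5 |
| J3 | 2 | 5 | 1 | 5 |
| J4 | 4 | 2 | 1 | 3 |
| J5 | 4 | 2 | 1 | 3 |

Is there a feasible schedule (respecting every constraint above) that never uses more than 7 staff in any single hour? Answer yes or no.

Schedule J1@1, J2@2, J3@5, J4@1, J5@2: h1:7  h2:7  h3:7  h4:4  h5:7  h6:5 — peak 7 ≤ 7.

yes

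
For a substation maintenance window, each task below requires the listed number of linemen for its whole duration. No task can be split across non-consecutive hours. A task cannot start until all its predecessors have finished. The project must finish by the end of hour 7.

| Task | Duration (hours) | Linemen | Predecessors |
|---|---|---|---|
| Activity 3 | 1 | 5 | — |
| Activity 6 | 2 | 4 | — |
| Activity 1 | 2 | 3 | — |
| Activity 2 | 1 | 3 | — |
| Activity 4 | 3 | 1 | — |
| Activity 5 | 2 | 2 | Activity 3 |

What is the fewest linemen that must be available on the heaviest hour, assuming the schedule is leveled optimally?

5

Early-start (Activity 3@1, Activity 6@1, Activity 1@1, Activity 2@1, Activity 4@1, Activity 5@2) gives peak 16: h1:16  h2:10  h3:3  h4:0  h5:0  h6:0  h7:0.
Shift Activity 6→2, Activity 1→4, Activity 2→6, Activity 4→2, Activity 5→5.
Schedule Activity 3@1, Activity 6@2, Activity 1@4, Activity 2@6, Activity 4@2, Activity 5@5: h1:5  h2:5  h3:5  h4:4  h5:5  h6:5  h7:0 — peak 5.
Total lineman-hours = 29 over 7 hours ⇒ peak ≥ ⌈29/7⌉ = 5, so 5 is optimal.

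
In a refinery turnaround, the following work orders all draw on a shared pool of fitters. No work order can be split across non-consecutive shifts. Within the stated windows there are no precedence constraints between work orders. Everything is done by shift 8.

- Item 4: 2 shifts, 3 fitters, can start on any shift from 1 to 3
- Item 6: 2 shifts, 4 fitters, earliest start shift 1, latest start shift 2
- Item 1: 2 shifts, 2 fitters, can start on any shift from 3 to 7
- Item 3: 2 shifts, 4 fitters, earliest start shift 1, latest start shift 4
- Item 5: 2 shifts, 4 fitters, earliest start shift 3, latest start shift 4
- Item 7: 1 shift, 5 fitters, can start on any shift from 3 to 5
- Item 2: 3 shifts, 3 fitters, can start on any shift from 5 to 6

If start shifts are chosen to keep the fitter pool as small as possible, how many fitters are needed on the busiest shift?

Early-start (Item 4@1, Item 6@1, Item 1@3, Item 3@1, Item 5@3, Item 7@3, Item 2@5) gives peak 11: s1:11  s2:11  s3:11  s4:6  s5:3  s6:3  s7:3  s8:0.
Shift Item 1→5, Item 3→3, Item 7→5, Item 2→6.
Schedule Item 4@1, Item 6@1, Item 1@5, Item 3@3, Item 5@3, Item 7@5, Item 2@6: s1:7  s2:7  s3:8  s4:8  s5:7  s6:5  s7:3  s8:3 — peak 8.

8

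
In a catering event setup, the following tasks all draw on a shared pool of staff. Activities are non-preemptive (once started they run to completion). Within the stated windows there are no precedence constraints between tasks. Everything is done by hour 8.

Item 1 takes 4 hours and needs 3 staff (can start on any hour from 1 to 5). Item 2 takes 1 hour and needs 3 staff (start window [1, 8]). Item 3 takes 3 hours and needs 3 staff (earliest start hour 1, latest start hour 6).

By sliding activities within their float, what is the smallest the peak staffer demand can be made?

3

Early-start (Item 1@1, Item 2@1, Item 3@1) gives peak 9: h1:9  h2:6  h3:6  h4:3  h5:0  h6:0  h7:0  h8:0.
Shift Item 2→5, Item 3→6.
Schedule Item 1@1, Item 2@5, Item 3@6: h1:3  h2:3  h3:3  h4:3  h5:3  h6:3  h7:3  h8:3 — peak 3.
Total staffer-hours = 24 over 8 hours ⇒ peak ≥ ⌈24/8⌉ = 3, so 3 is optimal.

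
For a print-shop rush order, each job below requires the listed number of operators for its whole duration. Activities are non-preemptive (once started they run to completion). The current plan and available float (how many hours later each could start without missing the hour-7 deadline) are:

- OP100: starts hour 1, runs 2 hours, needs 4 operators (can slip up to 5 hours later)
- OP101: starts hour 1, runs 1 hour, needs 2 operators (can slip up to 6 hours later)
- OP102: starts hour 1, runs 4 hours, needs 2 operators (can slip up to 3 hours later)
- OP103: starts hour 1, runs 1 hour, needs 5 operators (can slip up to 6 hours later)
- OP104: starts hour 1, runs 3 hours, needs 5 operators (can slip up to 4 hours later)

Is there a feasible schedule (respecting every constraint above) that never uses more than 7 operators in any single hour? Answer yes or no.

yes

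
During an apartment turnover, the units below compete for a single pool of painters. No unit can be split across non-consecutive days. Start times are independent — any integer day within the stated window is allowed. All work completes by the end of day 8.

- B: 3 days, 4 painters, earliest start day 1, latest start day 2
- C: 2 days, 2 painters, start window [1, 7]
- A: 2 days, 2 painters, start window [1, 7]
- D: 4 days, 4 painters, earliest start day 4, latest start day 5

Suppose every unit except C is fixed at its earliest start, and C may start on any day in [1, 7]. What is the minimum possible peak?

6

C@1: d1:8  d2:8  d3:4  d4:4  d5:4  d6:4  d7:4  d8:0 → peak 8
C@2: d1:6  d2:8  d3:6  d4:4  d5:4  d6:4  d7:4  d8:0 → peak 8
C@3: d1:6  d2:6  d3:6  d4:6  d5:4  d6:4  d7:4  d8:0 → peak 6
C@4: d1:6  d2:6  d3:4  d4:6  d5:6  d6:4  d7:4  d8:0 → peak 6
C@5: d1:6  d2:6  d3:4  d4:4  d5:6  d6:6  d7:4  d8:0 → peak 6
C@6: d1:6  d2:6  d3:4  d4:4  d5:4  d6:6  d7:6  d8:0 → peak 6
C@7: d1:6  d2:6  d3:4  d4:4  d5:4  d6:4  d7:6  d8:2 → peak 6
Best is C@3, peak 6.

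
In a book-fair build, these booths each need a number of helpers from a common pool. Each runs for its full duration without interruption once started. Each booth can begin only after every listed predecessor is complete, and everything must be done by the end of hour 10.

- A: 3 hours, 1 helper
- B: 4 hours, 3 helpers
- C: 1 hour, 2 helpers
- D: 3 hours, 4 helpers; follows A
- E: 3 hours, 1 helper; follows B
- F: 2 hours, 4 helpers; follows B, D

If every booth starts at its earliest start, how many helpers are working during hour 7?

At early start, hour 7 has: E, F.
Demand: 1 + 4 = 5.

5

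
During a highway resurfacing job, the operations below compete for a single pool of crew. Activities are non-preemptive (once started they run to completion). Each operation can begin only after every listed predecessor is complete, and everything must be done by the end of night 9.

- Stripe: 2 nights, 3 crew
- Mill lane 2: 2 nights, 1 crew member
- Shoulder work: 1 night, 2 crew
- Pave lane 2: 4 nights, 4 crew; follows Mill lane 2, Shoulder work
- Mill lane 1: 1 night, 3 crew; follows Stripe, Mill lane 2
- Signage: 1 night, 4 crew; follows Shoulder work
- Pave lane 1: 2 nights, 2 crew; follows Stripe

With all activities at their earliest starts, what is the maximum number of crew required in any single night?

9

Early-start schedule: Stripe@1, Mill lane 2@1, Shoulder work@1, Pave lane 2@3, Mill lane 1@3, Signage@2, Pave lane 1@3.
Load per night: night 1: 6, night 2: 8, night 3: 9, night 4: 6, night 5: 4, night 6: 4, night 7: 0, night 8: 0, night 9: 0.
Peak is 9.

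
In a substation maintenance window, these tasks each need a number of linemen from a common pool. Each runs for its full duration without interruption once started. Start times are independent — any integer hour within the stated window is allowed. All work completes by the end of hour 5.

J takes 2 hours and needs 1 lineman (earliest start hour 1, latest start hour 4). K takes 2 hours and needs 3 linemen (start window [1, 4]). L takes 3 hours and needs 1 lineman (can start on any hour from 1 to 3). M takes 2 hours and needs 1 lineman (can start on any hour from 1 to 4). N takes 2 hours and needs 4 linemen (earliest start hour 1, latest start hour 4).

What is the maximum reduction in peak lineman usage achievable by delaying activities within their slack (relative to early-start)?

5

Early-start peak: h1:10  h2:10  h3:1  h4:0  h5:0 ⇒ 10.
Leveled (J@1, K@1, L@1, M@3, N@4): h1:5  h2:5  h3:2  h4:5  h5:4 ⇒ 5.
Reduction 10 − 5 = 5.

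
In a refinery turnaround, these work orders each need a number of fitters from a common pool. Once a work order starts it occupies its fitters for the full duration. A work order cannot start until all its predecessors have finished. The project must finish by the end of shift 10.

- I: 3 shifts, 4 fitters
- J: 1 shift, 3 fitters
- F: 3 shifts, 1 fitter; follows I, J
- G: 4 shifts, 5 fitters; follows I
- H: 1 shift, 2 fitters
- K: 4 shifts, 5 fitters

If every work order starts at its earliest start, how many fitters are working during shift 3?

9

At early start, shift 3 has: I, K.
Demand: 4 + 5 = 9.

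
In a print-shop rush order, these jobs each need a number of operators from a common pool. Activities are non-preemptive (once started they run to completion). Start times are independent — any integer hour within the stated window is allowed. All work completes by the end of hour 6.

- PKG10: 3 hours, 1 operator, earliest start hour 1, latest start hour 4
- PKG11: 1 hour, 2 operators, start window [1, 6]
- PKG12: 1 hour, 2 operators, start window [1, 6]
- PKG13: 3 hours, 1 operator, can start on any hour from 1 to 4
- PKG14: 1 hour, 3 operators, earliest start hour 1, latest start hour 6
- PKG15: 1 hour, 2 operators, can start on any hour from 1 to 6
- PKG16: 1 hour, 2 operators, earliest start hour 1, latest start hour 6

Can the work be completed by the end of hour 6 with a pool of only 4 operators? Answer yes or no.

yes

Schedule PKG10@1, PKG11@1, PKG12@2, PKG13@3, PKG14@6, PKG15@4, PKG16@5: h1:3  h2:3  h3:2  h4:3  h5:3  h6:3 — peak 3 ≤ 4.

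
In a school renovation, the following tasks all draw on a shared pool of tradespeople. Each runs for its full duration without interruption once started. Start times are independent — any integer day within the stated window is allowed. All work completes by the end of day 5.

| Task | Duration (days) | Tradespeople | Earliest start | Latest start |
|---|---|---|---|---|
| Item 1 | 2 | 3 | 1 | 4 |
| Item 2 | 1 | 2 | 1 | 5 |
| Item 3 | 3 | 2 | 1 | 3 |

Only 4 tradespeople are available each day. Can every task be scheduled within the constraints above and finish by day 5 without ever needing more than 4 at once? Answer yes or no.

Schedule Item 1@1, Item 2@3, Item 3@3: d1:3  d2:3  d3:4  d4:2  d5:2 — peak 4 ≤ 4.

yes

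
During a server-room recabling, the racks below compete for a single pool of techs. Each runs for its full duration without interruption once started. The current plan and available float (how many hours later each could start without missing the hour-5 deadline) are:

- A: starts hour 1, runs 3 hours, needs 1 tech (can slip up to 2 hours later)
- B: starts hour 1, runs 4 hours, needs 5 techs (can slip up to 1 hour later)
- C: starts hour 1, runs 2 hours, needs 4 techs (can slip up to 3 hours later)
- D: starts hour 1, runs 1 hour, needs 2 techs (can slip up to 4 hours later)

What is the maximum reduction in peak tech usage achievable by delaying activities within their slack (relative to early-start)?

3

Early-start peak: h1:12  h2:10  h3:6  h4:5  h5:0 ⇒ 12.
Leveled (A@1, B@1, C@4, D@1): h1:8  h2:6  h3:6  h4:9  h5:4 ⇒ 9.
Reduction 12 − 9 = 3.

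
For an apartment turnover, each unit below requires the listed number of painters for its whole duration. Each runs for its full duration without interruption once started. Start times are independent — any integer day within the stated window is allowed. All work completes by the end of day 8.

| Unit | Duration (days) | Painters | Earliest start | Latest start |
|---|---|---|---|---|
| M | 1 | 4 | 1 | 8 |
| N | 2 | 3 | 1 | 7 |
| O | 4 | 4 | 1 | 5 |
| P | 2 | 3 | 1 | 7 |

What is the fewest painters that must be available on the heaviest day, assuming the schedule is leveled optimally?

6

Early-start (M@1, N@1, O@1, P@1) gives peak 14: d1:14  d2:10  d3:4  d4:4  d5:0  d6:0  d7:0  d8:0.
Shift N→2, O→4, P→2.
Schedule M@1, N@2, O@4, P@2: d1:4  d2:6  d3:6  d4:4  d5:4  d6:4  d7:4  d8:0 — peak 6.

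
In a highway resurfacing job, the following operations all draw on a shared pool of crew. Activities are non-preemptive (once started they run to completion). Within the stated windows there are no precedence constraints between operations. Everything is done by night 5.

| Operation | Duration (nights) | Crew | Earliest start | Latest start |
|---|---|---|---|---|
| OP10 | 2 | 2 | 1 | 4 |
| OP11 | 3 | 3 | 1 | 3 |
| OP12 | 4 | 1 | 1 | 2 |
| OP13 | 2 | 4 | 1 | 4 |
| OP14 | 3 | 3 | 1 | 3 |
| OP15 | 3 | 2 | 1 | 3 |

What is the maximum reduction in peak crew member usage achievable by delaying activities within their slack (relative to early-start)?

6

Early-start peak: n1:15  n2:15  n3:9  n4:1  n5:0 ⇒ 15.
Leveled (OP10@1, OP11@1, OP12@1, OP13@4, OP14@1, OP15@3): n1:9  n2:9  n3:9  n4:7  n5:6 ⇒ 9.
Reduction 15 − 9 = 6.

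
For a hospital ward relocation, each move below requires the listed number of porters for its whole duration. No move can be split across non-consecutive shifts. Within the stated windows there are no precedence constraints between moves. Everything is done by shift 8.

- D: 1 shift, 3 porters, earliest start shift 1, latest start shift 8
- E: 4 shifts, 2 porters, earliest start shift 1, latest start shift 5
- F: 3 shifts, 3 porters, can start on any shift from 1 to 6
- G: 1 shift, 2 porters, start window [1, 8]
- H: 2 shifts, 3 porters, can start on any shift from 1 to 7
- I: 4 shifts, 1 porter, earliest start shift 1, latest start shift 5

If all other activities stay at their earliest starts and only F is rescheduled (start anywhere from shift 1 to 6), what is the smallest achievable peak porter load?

F@1: s1:14  s2:9  s3:6  s4:3  s5:0  s6:0  s7:0  s8:0 → peak 14
F@2: s1:11  s2:9  s3:6  s4:6  s5:0  s6:0  s7:0  s8:0 → peak 11
F@3: s1:11  s2:6  s3:6  s4:6  s5:3  s6:0  s7:0  s8:0 → peak 11
F@4: s1:11  s2:6  s3:3  s4:6  s5:3  s6:3  s7:0  s8:0 → peak 11
F@5: s1:11  s2:6  s3:3  s4:3  s5:3  s6:3  s7:3  s8:0 → peak 11
F@6: s1:11  s2:6  s3:3  s4:3  s5:0  s6:3  s7:3  s8:3 → peak 11
Best is F@2, peak 11.

11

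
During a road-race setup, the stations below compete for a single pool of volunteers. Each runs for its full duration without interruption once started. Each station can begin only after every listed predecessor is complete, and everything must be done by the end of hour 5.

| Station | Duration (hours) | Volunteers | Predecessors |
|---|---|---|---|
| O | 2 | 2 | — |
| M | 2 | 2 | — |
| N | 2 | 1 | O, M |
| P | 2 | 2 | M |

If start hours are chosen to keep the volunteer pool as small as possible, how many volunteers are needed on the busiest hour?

Schedule O@1, M@1, N@3, P@3: h1:4  h2:4  h3:3  h4:3  h5:0 — peak 4.
No arrangement of the 8 feasible schedules does better.

4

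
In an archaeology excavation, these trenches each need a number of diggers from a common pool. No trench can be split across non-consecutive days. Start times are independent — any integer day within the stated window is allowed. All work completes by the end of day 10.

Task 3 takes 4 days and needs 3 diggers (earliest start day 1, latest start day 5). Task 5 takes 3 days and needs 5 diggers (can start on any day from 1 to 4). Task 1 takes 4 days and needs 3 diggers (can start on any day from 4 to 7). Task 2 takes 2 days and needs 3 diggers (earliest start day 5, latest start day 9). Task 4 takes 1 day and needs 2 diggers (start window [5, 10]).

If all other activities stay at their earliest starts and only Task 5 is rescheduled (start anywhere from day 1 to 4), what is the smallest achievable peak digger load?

8

Task 5@1: d1:8  d2:8  d3:8  d4:6  d5:8  d6:6  d7:3  d8:0  d9:0  d10:0 → peak 8
Task 5@2: d1:3  d2:8  d3:8  d4:11  d5:8  d6:6  d7:3  d8:0  d9:0  d10:0 → peak 11
Task 5@3: d1:3  d2:3  d3:8  d4:11  d5:13  d6:6  d7:3  d8:0  d9:0  d10:0 → peak 13
Task 5@4: d1:3  d2:3  d3:3  d4:11  d5:13  d6:11  d7:3  d8:0  d9:0  d10:0 → peak 13
Best is Task 5@1, peak 8.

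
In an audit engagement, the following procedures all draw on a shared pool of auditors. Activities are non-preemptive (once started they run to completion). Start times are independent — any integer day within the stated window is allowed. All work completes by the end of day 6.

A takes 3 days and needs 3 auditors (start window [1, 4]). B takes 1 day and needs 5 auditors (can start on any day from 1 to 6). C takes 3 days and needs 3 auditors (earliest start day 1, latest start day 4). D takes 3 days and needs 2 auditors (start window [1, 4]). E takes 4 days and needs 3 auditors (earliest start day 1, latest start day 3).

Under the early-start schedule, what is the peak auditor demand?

Early-start schedule: A@1, B@1, C@1, D@1, E@1.
Load per day: day 1: 16, day 2: 11, day 3: 11, day 4: 3, day 5: 0, day 6: 0.
Peak is 16.

16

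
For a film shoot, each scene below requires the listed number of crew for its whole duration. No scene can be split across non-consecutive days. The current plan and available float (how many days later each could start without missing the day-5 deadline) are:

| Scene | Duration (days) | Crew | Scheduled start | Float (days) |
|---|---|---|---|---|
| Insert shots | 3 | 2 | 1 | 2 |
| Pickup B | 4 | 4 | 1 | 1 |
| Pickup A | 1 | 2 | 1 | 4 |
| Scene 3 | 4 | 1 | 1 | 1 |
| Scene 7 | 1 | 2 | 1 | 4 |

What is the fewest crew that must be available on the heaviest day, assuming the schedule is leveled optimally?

7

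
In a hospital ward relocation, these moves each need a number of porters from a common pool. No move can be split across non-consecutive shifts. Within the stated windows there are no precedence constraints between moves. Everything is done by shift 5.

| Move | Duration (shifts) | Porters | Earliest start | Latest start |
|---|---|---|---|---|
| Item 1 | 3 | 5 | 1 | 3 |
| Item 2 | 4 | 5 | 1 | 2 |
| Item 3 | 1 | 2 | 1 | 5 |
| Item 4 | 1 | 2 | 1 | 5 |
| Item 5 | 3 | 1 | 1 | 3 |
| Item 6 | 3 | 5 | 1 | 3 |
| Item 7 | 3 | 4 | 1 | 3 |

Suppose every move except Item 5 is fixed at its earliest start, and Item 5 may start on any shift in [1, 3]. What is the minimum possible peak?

23

Item 5@1: s1:24  s2:20  s3:20  s4:5  s5:0 → peak 24
Item 5@2: s1:23  s2:20  s3:20  s4:6  s5:0 → peak 23
Item 5@3: s1:23  s2:19  s3:20  s4:6  s5:1 → peak 23
Best is Item 5@2, peak 23.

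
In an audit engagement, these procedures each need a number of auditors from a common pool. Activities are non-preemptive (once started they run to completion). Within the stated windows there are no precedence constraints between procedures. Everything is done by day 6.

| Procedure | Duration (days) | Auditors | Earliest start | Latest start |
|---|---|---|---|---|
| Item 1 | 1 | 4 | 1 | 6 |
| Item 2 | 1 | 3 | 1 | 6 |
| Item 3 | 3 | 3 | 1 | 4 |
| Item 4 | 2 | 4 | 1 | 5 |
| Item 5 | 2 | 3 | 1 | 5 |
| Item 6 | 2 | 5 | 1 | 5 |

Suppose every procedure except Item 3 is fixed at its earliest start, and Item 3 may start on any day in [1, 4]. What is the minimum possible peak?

Item 3@1: d1:22  d2:15  d3:3  d4:0  d5:0  d6:0 → peak 22
Item 3@2: d1:19  d2:15  d3:3  d4:3  d5:0  d6:0 → peak 19
Item 3@3: d1:19  d2:12  d3:3  d4:3  d5:3  d6:0 → peak 19
Item 3@4: d1:19  d2:12  d3:0  d4:3  d5:3  d6:3 → peak 19
Best is Item 3@2, peak 19.

19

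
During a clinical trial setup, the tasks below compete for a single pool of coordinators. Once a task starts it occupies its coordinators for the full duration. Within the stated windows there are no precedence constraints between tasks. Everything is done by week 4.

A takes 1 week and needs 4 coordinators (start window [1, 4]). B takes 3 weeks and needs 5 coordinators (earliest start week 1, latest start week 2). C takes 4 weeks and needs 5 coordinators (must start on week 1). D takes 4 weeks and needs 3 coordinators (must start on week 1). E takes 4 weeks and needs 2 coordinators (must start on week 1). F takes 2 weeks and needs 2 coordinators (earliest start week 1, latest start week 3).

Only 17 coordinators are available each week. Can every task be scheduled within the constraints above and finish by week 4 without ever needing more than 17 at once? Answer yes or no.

yes

Schedule A@1, B@2, C@1, D@1, E@1, F@1: w1:16  w2:17  w3:15  w4:15 — peak 17 ≤ 17.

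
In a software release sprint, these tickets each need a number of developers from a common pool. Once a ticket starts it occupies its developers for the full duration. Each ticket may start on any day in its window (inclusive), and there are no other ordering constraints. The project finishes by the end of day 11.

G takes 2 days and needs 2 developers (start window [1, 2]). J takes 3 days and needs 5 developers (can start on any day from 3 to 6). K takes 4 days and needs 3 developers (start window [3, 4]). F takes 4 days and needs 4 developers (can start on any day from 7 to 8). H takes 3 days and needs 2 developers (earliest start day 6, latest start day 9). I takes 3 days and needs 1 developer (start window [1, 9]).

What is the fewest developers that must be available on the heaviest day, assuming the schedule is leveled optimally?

Early-start (G@1, J@3, K@3, F@7, H@6, I@1) gives peak 9: d1:3  d2:3  d3:9  d4:8  d5:8  d6:5  d7:6  d8:6  d9:4  d10:4  d11:0.
Shift I→6.
Schedule G@1, J@3, K@3, F@7, H@6, I@6: d1:2  d2:2  d3:8  d4:8  d5:8  d6:6  d7:7  d8:7  d9:4  d10:4  d11:0 — peak 8.

8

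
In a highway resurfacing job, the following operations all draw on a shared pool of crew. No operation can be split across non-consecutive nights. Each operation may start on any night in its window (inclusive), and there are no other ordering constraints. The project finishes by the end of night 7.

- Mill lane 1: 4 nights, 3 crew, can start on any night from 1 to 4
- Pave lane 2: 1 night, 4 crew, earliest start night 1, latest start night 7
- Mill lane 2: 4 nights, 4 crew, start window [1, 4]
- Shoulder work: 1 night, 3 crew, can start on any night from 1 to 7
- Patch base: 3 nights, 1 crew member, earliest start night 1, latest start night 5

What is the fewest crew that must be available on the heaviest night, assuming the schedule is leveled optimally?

Early-start (Mill lane 1@1, Pave lane 2@1, Mill lane 2@1, Shoulder work@1, Patch base@1) gives peak 15: n1:15  n2:8  n3:8  n4:7  n5:0  n6:0  n7:0.
Shift Mill lane 2→2, Shoulder work→6, Patch base→5.
Schedule Mill lane 1@1, Pave lane 2@1, Mill lane 2@2, Shoulder work@6, Patch base@5: n1:7  n2:7  n3:7  n4:7  n5:5  n6:4  n7:1 — peak 7.

7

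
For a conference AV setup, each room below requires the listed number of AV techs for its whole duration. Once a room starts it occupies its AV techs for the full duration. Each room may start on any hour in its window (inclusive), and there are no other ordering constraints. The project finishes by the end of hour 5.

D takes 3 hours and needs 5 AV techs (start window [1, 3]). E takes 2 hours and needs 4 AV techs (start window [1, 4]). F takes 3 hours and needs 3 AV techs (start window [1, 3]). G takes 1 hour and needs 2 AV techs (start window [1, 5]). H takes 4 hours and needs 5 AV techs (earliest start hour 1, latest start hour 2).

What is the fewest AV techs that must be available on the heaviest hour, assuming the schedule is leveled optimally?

Early-start (D@1, E@1, F@1, G@1, H@1) gives peak 19: h1:19  h2:17  h3:13  h4:5  h5:0.
Shift E→4, H→2.
Schedule D@1, E@4, F@1, G@1, H@2: h1:10  h2:13  h3:13  h4:9  h5:9 — peak 13.

13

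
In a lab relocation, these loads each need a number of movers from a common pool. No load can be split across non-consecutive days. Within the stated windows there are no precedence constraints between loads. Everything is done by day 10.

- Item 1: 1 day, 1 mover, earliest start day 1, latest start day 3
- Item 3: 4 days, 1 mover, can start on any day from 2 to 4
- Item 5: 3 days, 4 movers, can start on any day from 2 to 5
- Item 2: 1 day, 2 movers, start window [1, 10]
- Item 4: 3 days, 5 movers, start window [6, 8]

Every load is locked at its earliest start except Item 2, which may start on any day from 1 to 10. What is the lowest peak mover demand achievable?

5

Item 2@1: d1:3  d2:5  d3:5  d4:5  d5:1  d6:5  d7:5  d8:5  d9:0  d10:0 → peak 5
Item 2@2: d1:1  d2:7  d3:5  d4:5  d5:1  d6:5  d7:5  d8:5  d9:0  d10:0 → peak 7
Item 2@3: d1:1  d2:5  d3:7  d4:5  d5:1  d6:5  d7:5  d8:5  d9:0  d10:0 → peak 7
Item 2@4: d1:1  d2:5  d3:5  d4:7  d5:1  d6:5  d7:5  d8:5  d9:0  d10:0 → peak 7
Item 2@5: d1:1  d2:5  d3:5  d4:5  d5:3  d6:5  d7:5  d8:5  d9:0  d10:0 → peak 5
Item 2@6: d1:1  d2:5  d3:5  d4:5  d5:1  d6:7  d7:5  d8:5  d9:0  d10:0 → peak 7
Item 2@7: d1:1  d2:5  d3:5  d4:5  d5:1  d6:5  d7:7  d8:5  d9:0  d10:0 → peak 7
Item 2@8: d1:1  d2:5  d3:5  d4:5  d5:1  d6:5  d7:5  d8:7  d9:0  d10:0 → peak 7
Item 2@9: d1:1  d2:5  d3:5  d4:5  d5:1  d6:5  d7:5  d8:5  d9:2  d10:0 → peak 5
Item 2@10: d1:1  d2:5  d3:5  d4:5  d5:1  d6:5  d7:5  d8:5  d9:0  d10:2 → peak 5
Best is Item 2@1, peak 5.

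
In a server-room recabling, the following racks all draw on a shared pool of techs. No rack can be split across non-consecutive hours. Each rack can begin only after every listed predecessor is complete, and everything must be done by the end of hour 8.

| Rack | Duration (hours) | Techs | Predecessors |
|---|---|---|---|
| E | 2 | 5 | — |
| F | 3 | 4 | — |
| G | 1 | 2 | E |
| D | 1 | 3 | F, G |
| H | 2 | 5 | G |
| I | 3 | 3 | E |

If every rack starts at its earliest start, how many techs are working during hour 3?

9

At early start, hour 3 has: F, G, I.
Demand: 4 + 2 + 3 = 9.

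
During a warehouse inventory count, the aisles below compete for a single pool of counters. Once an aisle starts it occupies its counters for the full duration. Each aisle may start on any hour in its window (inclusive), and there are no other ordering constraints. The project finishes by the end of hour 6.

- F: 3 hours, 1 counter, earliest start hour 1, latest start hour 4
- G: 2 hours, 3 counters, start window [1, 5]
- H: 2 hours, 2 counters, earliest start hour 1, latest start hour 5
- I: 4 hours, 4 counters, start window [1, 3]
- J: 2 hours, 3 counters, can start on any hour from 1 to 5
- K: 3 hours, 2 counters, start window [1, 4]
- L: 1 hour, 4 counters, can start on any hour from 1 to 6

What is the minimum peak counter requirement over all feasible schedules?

Early-start (F@1, G@1, H@1, I@1, J@1, K@1, L@1) gives peak 19: h1:19  h2:15  h3:7  h4:4  h5:0  h6:0.
Shift I→3, J→4, L→6.
Schedule F@1, G@1, H@1, I@3, J@4, K@1, L@6: h1:8  h2:8  h3:7  h4:7  h5:7  h6:8 — peak 8.
Total counter-hours = 45 over 6 hours ⇒ peak ≥ ⌈45/6⌉ = 8, so 8 is optimal.

8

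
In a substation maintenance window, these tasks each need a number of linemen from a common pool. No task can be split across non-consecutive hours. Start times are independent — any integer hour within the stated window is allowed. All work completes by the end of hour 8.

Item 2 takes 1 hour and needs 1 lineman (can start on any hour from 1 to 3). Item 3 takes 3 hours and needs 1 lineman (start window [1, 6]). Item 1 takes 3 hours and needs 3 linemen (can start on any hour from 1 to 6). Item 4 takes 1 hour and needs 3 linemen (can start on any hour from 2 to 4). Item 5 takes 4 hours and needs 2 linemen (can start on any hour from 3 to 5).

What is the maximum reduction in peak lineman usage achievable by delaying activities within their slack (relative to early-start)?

3

Early-start peak: h1:5  h2:7  h3:6  h4:2  h5:2  h6:2  h7:0  h8:0 ⇒ 7.
Leveled (Item 2@1, Item 3@2, Item 1@1, Item 4@4, Item 5@5): h1:4  h2:4  h3:4  h4:4  h5:2  h6:2  h7:2  h8:2 ⇒ 4.
Reduction 7 − 4 = 3.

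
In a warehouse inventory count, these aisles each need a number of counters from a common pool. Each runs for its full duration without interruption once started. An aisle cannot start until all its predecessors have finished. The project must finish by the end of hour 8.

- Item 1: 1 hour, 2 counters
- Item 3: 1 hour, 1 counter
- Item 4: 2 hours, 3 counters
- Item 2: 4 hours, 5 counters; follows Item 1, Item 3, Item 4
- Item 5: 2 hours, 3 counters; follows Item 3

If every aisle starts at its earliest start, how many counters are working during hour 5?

At early start, hour 5 has: Item 2.
Demand: 5 = 5.

5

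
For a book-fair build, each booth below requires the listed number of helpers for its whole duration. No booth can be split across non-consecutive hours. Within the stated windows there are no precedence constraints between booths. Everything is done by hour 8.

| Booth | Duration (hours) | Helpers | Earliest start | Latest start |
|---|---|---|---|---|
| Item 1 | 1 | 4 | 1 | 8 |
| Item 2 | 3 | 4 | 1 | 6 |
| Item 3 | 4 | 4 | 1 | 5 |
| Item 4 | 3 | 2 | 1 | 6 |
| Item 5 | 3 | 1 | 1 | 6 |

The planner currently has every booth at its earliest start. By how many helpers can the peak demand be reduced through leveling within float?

Early-start peak: h1:15  h2:11  h3:11  h4:4  h5:0  h6:0  h7:0  h8:0 ⇒ 15.
Leveled (Item 1@1, Item 2@2, Item 3@5, Item 4@1, Item 5@4): h1:6  h2:6  h3:6  h4:5  h5:5  h6:5  h7:4  h8:4 ⇒ 6.
Reduction 15 − 6 = 9.

9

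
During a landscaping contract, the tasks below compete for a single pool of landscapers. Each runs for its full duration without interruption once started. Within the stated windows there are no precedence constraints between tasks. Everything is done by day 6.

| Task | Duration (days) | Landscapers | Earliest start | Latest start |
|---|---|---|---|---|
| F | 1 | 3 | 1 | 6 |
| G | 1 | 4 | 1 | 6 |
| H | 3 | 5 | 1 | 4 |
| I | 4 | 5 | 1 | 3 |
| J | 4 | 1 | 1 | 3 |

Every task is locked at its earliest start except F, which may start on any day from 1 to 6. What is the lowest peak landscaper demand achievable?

15

F@1: d1:18  d2:11  d3:11  d4:6  d5:0  d6:0 → peak 18
F@2: d1:15  d2:14  d3:11  d4:6  d5:0  d6:0 → peak 15
F@3: d1:15  d2:11  d3:14  d4:6  d5:0  d6:0 → peak 15
F@4: d1:15  d2:11  d3:11  d4:9  d5:0  d6:0 → peak 15
F@5: d1:15  d2:11  d3:11  d4:6  d5:3  d6:0 → peak 15
F@6: d1:15  d2:11  d3:11  d4:6  d5:0  d6:3 → peak 15
Best is F@2, peak 15.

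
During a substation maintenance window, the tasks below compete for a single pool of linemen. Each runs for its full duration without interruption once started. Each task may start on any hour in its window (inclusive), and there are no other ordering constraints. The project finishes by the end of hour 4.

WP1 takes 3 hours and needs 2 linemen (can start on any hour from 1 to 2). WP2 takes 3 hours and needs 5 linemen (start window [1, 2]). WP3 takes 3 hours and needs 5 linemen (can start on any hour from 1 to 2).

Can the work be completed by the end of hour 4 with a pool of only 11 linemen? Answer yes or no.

The minimum achievable peak is 12; 11 < 12, so no feasible schedule stays within the cap.

no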